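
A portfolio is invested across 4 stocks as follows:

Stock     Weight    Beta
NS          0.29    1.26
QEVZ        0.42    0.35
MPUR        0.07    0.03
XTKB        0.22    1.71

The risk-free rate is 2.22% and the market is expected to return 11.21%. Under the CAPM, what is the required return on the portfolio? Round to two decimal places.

10.23%

β_P = Σ w_i β_i = 0.29×1.26 + 0.42×0.35 + 0.07×0.03 + 0.22×1.71 = 0.8907
MRP = 11.21% − 2.22% = 8.99%
E(R_P) = R_f + β_P × MRP = 2.22% + 0.8907 × 8.99% = 10.23%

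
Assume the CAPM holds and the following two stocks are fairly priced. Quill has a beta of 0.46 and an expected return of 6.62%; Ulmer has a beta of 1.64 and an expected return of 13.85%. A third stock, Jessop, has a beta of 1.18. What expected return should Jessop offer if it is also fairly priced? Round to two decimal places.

MRP (SML slope) = (13.85% − 6.62%) / (1.64 − 0.46) = 7.23% / 1.18 = 6.1271%
R_f (intercept) = 6.62% − 0.46 × 6.1271% = 3.8015%
E(R_Jessop) = R_f + β × MRP = 3.8015% + 1.18 × 6.1271% = 11.03%

11.03%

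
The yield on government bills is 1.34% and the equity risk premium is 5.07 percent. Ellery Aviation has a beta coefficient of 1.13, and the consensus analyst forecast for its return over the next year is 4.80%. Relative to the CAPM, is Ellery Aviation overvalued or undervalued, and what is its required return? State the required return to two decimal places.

Overvalued; required return 7.07%

Required return = R_f + β·MRP = 1.34% + 1.13 × 5.07% = 7.07%
Forecast 4.80% < required 7.07% → the stock plots below the SML → overvalued.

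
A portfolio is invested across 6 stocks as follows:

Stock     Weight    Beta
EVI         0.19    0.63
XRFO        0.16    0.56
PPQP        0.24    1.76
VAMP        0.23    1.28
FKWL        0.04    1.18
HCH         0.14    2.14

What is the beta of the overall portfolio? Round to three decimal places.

β_P = Σ w_i β_i = 0.19×0.63 + 0.16×0.56 + 0.24×1.76 + 0.23×1.28 + 0.04×1.18 + 0.14×2.14 = 1.2729

1.273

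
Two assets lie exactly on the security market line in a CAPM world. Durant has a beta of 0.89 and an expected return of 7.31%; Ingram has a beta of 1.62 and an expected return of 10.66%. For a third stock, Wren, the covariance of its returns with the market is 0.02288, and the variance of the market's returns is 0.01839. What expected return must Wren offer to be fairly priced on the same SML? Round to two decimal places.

8.94%

MRP = (10.66% − 7.31%) / (1.62 − 0.89) = 4.5890%
R_f = 7.31% − 0.89 × 4.5890% = 3.2258%
β_Wren = Cov / Var(R_m) = 0.02288 / 0.01839 = 1.2442
E(R_Wren) = R_f + β × MRP = 3.2258% + 1.2442 × 4.5890% = 8.94%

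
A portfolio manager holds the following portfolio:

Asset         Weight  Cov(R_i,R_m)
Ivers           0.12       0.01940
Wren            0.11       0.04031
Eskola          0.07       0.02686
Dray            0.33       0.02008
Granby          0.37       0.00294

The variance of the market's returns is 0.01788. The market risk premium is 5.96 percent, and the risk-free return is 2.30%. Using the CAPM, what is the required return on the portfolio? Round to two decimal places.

7.75%

β_Ivers = 0.01940 / 0.01788 = 1.0850
β_Wren = 0.04031 / 0.01788 = 2.2545
β_Eskola = 0.02686 / 0.01788 = 1.5022
β_Dray = 0.02008 / 0.01788 = 1.1230
β_Granby = 0.00294 / 0.01788 = 0.1644
β_P = Σ w_i β_i = 0.12×1.0850 + 0.11×2.2545 + 0.07×1.5022 + 0.33×1.1230 + 0.37×0.1644 = 0.9148
E(R_P) = R_f + β_P × MRP = 2.30% + 0.9148 × 5.96% = 7.75%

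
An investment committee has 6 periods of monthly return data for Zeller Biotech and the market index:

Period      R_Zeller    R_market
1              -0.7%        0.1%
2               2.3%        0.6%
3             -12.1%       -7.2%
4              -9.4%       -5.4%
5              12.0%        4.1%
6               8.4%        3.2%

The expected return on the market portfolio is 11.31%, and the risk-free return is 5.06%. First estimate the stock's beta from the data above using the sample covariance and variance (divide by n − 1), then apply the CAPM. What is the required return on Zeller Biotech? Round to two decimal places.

17.91%

Mean R_i = (-0.7 + 2.3 − 12.1 − 9.4 + 12.0 + 8.4) / 6 = 0.0833%
Mean R_m = (0.1 + 0.6 − 7.2 − 5.4 + 4.1 + 3.2) / 6 = -0.7667%
Σ(R_i − R̄_i)(R_m − R̄_m) = 215.6533  ⇒  Cov = 215.6533 / 5 = 43.1307
Σ(R_m − R̄_m)² = 104.8933  ⇒  Var(R_m) = 104.8933 / 5 = 20.9787
β = Cov / Var(R_m) = 43.1307 / 20.9787 = 2.0559
MRP = 11.31% − 5.06% = 6.25%
E(R) = R_f + β × MRP = 5.06% + 2.0559 × 6.25% = 17.91%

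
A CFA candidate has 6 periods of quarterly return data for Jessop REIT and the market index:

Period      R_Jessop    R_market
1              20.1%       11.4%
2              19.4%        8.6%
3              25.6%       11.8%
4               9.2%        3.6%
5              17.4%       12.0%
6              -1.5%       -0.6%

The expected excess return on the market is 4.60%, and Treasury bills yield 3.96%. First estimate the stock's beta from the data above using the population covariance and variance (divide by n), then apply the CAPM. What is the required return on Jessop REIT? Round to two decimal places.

12.02%

Mean R_i = (20.1 + 19.4 + 25.6 + 9.2 + 17.4 − 1.5) / 6 = 15.0333%
Mean R_m = (11.4 + 8.6 + 11.8 + 3.6 + 12.0 − 0.6) / 6 = 7.8000%
Σ(R_i − R̄_i)(R_m − R̄_m) = 237.3200  ⇒  Cov = 237.3200 / 6 = 39.5533
Σ(R_m − R̄_m)² = 135.4400  ⇒  Var(R_m) = 135.4400 / 6 = 22.5733
β = Cov / Var(R_m) = 39.5533 / 22.5733 = 1.7522
E(R) = R_f + β × MRP = 3.96% + 1.7522 × 4.60% = 12.02%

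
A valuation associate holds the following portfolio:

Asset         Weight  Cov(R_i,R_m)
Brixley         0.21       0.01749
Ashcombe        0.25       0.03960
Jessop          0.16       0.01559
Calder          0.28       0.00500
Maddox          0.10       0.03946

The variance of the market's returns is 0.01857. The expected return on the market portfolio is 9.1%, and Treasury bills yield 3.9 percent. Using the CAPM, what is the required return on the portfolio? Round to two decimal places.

9.90%

β_Brixley = 0.01749 / 0.01857 = 0.9418
β_Ashcombe = 0.03960 / 0.01857 = 2.1325
β_Jessop = 0.01559 / 0.01857 = 0.8395
β_Calder = 0.00500 / 0.01857 = 0.2693
β_Maddox = 0.03946 / 0.01857 = 2.1249
β_P = Σ w_i β_i = 0.21×0.9418 + 0.25×2.1325 + 0.16×0.8395 + 0.28×0.2693 + 0.10×2.1249 = 1.1531
MRP = 9.1% − 3.9% = 5.20%
E(R_P) = R_f + β_P × MRP = 3.9% + 1.1531 × 5.2% = 9.90%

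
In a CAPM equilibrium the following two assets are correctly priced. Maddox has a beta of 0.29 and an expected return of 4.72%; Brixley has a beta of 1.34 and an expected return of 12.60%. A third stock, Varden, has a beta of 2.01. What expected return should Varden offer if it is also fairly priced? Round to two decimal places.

17.63%

MRP (SML slope) = (12.60% − 4.72%) / (1.34 − 0.29) = 7.88% / 1.05 = 7.5048%
R_f (intercept) = 4.72% − 0.29 × 7.5048% = 2.5436%
E(R_Varden) = R_f + β × MRP = 2.5436% + 2.01 × 7.5048% = 17.63%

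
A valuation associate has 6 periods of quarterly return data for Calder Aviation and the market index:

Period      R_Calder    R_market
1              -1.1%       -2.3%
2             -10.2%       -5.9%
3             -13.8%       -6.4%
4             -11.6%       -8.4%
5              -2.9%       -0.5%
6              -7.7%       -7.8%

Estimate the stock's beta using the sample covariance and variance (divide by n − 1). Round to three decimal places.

1.279

Mean R_i = (-1.1 − 10.2 − 13.8 − 11.6 − 2.9 − 7.7) / 6 = -7.8833%
Mean R_m = (-2.3 − 5.9 − 6.4 − 8.4 − 0.5 − 7.8) / 6 = -5.2167%
Σ(R_i − R̄_i)(R_m − R̄_m) = 63.2317  ⇒  Cov = 63.2317 / 5 = 12.6463
Σ(R_m − R̄_m)² = 49.4283  ⇒  Var(R_m) = 49.4283 / 5 = 9.8857
β = Cov / Var(R_m) = 12.6463 / 9.8857 = 1.2793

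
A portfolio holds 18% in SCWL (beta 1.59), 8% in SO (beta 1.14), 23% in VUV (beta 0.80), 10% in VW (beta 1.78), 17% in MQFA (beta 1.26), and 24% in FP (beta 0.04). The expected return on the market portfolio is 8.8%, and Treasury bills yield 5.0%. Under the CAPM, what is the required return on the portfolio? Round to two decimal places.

8.66%

β_P = Σ w_i β_i = 0.18×1.59 + 0.08×1.14 + 0.23×0.80 + 0.10×1.78 + 0.17×1.26 + 0.24×0.04 = 0.9632
MRP = 8.8% − 5.0% = 3.80%
E(R_P) = R_f + β_P × MRP = 5.0% + 0.9632 × 3.8% = 8.66%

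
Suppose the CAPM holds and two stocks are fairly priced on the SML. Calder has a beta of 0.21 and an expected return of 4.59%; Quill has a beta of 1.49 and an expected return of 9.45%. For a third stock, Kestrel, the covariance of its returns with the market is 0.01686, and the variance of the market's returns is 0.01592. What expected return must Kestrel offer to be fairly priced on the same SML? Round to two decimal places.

7.81%

MRP = (9.45% − 4.59%) / (1.49 − 0.21) = 3.7969%
R_f = 4.59% − 0.21 × 3.7969% = 3.7927%
β_Kestrel = Cov / Var(R_m) = 0.01686 / 0.01592 = 1.0590
E(R_Kestrel) = R_f + β × MRP = 3.7927% + 1.0590 × 3.7969% = 7.81%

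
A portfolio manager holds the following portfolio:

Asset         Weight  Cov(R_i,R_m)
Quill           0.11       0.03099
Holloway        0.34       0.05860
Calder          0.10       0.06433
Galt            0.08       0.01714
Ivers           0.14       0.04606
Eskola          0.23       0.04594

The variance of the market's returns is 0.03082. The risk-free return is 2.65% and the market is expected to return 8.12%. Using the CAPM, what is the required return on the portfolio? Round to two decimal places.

11.20%

β_Quill = 0.03099 / 0.03082 = 1.0055
β_Holloway = 0.05860 / 0.03082 = 1.9014
β_Calder = 0.06433 / 0.03082 = 2.0873
β_Galt = 0.01714 / 0.03082 = 0.5561
β_Ivers = 0.04606 / 0.03082 = 1.4945
β_Eskola = 0.04594 / 0.03082 = 1.4906
β_P = Σ w_i β_i = 0.11×1.0055 + 0.34×1.9014 + 0.10×2.0873 + 0.08×0.5561 + 0.14×1.4945 + 0.23×1.4906 = 1.5624
MRP = 8.12% − 2.65% = 5.47%
E(R_P) = R_f + β_P × MRP = 2.65% + 1.5624 × 5.47% = 11.20%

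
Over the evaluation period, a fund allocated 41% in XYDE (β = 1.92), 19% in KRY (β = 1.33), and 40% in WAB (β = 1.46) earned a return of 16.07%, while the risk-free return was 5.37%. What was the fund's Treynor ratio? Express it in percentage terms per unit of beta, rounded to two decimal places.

6.59%

β_P = 0.41×1.92 + 0.19×1.33 + 0.40×1.46 = 1.6239
Treynor = (R_P − R_f) / β_P = (16.07% − 5.37%) / 1.6239 = 10.70% / 1.6239 = 6.59%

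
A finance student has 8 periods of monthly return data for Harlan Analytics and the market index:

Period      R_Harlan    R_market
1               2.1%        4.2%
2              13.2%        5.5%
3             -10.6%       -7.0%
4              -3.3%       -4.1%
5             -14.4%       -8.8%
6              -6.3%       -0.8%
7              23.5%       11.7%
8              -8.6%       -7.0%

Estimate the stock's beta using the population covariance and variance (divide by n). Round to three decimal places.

Mean R_i = (2.1 + 13.2 − 10.6 − 3.3 − 14.4 − 6.3 + 23.5 − 8.6) / 8 = -0.5500%
Mean R_m = (4.2 + 5.5 − 7.0 − 4.1 − 8.8 − 0.8 + 11.7 − 7.0) / 8 = -0.7875%
Σ(R_i − R̄_i)(R_m − R̄_m) = 632.5950  ⇒  Cov = 632.5950 / 8 = 79.0744
Σ(R_m − R̄_m)² = 372.7088  ⇒  Var(R_m) = 372.7088 / 8 = 46.5886
β = Cov / Var(R_m) = 79.0744 / 46.5886 = 1.6973

1.697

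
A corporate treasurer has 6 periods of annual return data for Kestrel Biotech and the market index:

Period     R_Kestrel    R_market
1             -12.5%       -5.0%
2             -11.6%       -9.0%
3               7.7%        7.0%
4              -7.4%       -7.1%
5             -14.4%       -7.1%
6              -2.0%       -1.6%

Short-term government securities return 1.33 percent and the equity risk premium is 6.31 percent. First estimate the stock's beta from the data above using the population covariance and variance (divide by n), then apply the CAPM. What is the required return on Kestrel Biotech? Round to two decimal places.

9.63%

Mean R_i = (-12.5 − 11.6 + 7.7 − 7.4 − 14.4 − 2.0) / 6 = -6.7000%
Mean R_m = (-5.0 − 9.0 + 7.0 − 7.1 − 7.1 − 1.6) / 6 = -3.8000%
Σ(R_i − R̄_i)(R_m − R̄_m) = 226.0200  ⇒  Cov = 226.0200 / 6 = 37.6700
Σ(R_m − R̄_m)² = 171.7400  ⇒  Var(R_m) = 171.7400 / 6 = 28.6233
β = Cov / Var(R_m) = 37.6700 / 28.6233 = 1.3161
E(R) = R_f + β × MRP = 1.33% + 1.3161 × 6.31% = 9.63%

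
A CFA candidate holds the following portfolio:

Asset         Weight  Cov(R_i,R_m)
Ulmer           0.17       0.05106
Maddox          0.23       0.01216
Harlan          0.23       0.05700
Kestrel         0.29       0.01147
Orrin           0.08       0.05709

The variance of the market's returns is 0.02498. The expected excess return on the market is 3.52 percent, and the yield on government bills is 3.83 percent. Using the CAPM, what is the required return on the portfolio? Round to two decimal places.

β_Ulmer = 0.05106 / 0.02498 = 2.0440
β_Maddox = 0.01216 / 0.02498 = 0.4868
β_Harlan = 0.05700 / 0.02498 = 2.2818
β_Kestrel = 0.01147 / 0.02498 = 0.4592
β_Orrin = 0.05709 / 0.02498 = 2.2854
β_P = Σ w_i β_i = 0.17×2.0440 + 0.23×0.4868 + 0.23×2.2818 + 0.29×0.4592 + 0.08×2.2854 = 1.3003
E(R_P) = R_f + β_P × MRP = 3.83% + 1.3003 × 3.52% = 8.41%

8.41%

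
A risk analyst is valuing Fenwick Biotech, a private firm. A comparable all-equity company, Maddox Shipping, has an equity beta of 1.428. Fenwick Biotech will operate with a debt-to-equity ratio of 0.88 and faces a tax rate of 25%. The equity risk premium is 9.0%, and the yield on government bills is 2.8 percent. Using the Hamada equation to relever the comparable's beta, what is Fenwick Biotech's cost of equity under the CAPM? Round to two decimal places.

β_L = β_U × [1 + (1 − t)(D/E)] = 1.428 × [1 + (1 − 0.25) × 0.88]
    = 1.428 × [1 + 0.75 × 0.88] = 1.428 × 1.6600 = 2.3705
E(R) = R_f + β_L × MRP = 2.8% + 2.3705 × 9.0% = 24.13%

24.13%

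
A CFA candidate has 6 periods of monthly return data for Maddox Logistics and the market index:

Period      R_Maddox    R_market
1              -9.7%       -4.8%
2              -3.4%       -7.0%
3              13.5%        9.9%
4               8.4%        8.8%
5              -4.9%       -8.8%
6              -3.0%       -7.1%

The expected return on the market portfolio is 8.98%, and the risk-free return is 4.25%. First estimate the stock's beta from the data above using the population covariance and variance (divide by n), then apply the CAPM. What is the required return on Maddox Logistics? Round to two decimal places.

Mean R_i = (-9.7 − 3.4 + 13.5 + 8.4 − 4.9 − 3.0) / 6 = 0.1500%
Mean R_m = (-4.8 − 7.0 + 9.9 + 8.8 − 8.8 − 7.1) / 6 = -1.5000%
Σ(R_i − R̄_i)(R_m − R̄_m) = 343.7000  ⇒  Cov = 343.7000 / 6 = 57.2833
Σ(R_m − R̄_m)² = 361.8400  ⇒  Var(R_m) = 361.8400 / 6 = 60.3067
β = Cov / Var(R_m) = 57.2833 / 60.3067 = 0.9499
MRP = 8.98% − 4.25% = 4.73%
E(R) = R_f + β × MRP = 4.25% + 0.9499 × 4.73% = 8.74%

8.74%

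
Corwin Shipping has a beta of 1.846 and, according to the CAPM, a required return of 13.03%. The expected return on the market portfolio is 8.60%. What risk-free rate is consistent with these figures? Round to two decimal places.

3.36%

E(R) = R_f + β(E(R_m) − R_f) = R_f(1 − β) + β·E(R_m)
13.03% = R_f × (1 − 1.846) + 1.846 × 8.60%
13.03% = R_f × -0.846 + 15.87560%
R_f = (13.03% − 15.87560%) / -0.846 = 3.36%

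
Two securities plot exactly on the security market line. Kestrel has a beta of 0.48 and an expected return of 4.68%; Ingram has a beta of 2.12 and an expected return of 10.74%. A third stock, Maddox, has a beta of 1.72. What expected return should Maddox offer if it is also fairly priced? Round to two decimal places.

9.26%

MRP (SML slope) = (10.74% − 4.68%) / (2.12 − 0.48) = 6.06% / 1.64 = 3.6951%
R_f (intercept) = 4.68% − 0.48 × 3.6951% = 2.9064%
E(R_Maddox) = R_f + β × MRP = 2.9064% + 1.72 × 3.6951% = 9.26%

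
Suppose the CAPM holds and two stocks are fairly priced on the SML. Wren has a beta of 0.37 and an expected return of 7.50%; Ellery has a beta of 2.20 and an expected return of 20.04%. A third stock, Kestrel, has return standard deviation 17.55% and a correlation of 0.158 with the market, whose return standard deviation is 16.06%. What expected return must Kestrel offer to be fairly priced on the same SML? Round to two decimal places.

6.15%

MRP = (20.04% − 7.50%) / (2.20 − 0.37) = 6.8525%
R_f = 7.50% − 0.37 × 6.8525% = 4.9646%
β_Kestrel = ρ·σ_i/σ_m = 0.158 × 17.55 / 16.06 = 0.1727
E(R_Kestrel) = R_f + β × MRP = 4.9646% + 0.1727 × 6.8525% = 6.15%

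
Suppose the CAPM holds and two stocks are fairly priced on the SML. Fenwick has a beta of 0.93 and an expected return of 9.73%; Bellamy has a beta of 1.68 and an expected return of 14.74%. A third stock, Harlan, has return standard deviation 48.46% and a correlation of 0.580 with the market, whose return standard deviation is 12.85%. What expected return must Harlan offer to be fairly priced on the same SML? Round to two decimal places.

18.13%

MRP = (14.74% − 9.73%) / (1.68 − 0.93) = 6.6800%
R_f = 9.73% − 0.93 × 6.6800% = 3.5176%
β_Harlan = ρ·σ_i/σ_m = 0.580 × 48.46 / 12.85 = 2.1873
E(R_Harlan) = R_f + β × MRP = 3.5176% + 2.1873 × 6.6800% = 18.13%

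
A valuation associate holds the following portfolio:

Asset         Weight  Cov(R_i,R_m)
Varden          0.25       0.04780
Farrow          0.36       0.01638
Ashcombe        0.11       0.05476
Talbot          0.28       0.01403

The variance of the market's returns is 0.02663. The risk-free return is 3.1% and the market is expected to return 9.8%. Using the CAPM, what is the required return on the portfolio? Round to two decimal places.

10.09%

β_Varden = 0.04780 / 0.02663 = 1.7950
β_Farrow = 0.01638 / 0.02663 = 0.6151
β_Ashcombe = 0.05476 / 0.02663 = 2.0563
β_Talbot = 0.01403 / 0.02663 = 0.5268
β_P = Σ w_i β_i = 0.25×1.7950 + 0.36×0.6151 + 0.11×2.0563 + 0.28×0.5268 = 1.0439
MRP = 9.8% − 3.1% = 6.70%
E(R_P) = R_f + β_P × MRP = 3.1% + 1.0439 × 6.7% = 10.09%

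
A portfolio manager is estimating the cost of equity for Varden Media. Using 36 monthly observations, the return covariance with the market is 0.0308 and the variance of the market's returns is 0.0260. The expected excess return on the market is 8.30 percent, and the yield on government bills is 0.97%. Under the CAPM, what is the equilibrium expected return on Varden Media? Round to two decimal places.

10.80%

β = Cov(R_i, R_m) / Var(R_m) = 0.0308 / 0.0260 = 1.1846
E(R) = R_f + β × MRP = 0.97% + 1.1846 × 8.30% = 10.80%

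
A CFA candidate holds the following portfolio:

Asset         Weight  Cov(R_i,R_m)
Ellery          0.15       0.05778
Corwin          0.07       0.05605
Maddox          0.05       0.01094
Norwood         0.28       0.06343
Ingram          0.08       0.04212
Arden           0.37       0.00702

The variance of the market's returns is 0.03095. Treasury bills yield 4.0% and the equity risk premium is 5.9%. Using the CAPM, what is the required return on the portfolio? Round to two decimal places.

11.03%

β_Ellery = 0.05778 / 0.03095 = 1.8669
β_Corwin = 0.05605 / 0.03095 = 1.8110
β_Maddox = 0.01094 / 0.03095 = 0.3535
β_Norwood = 0.06343 / 0.03095 = 2.0494
β_Ingram = 0.04212 / 0.03095 = 1.3609
β_Arden = 0.00702 / 0.03095 = 0.2268
β_P = Σ w_i β_i = 0.15×1.8669 + 0.07×1.8110 + 0.05×0.3535 + 0.28×2.0494 + 0.08×1.3609 + 0.37×0.2268 = 1.1911
E(R_P) = R_f + β_P × MRP = 4.0% + 1.1911 × 5.9% = 11.03%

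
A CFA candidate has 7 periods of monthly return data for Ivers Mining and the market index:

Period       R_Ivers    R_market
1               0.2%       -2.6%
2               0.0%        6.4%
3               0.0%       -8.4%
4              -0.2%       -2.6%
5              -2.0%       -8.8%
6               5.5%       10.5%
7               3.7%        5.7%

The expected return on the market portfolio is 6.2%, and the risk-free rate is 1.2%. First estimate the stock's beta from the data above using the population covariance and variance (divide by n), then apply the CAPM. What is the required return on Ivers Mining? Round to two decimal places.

2.59%

Mean R_i = (0.2 + 0.0 + 0.0 − 0.2 − 2.0 + 5.5 + 3.7) / 7 = 1.0286%
Mean R_m = (-2.6 + 6.4 − 8.4 − 2.6 − 8.8 + 10.5 + 5.7) / 7 = 0.0286%
Σ(R_i − R̄_i)(R_m − R̄_m) = 96.2343  ⇒  Cov = 96.2343 / 7 = 13.7478
Σ(R_m − R̄_m)² = 345.2143  ⇒  Var(R_m) = 345.2143 / 7 = 49.3163
β = Cov / Var(R_m) = 13.7478 / 49.3163 = 0.2788
MRP = 6.2% − 1.2% = 5.00%
E(R) = R_f + β × MRP = 1.2% + 0.2788 × 5.0% = 2.59%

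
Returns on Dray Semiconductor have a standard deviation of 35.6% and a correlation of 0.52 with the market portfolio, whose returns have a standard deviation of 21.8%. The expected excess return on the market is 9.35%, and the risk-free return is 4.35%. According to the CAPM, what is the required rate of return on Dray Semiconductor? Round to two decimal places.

β = ρ × σ_i / σ_m = 0.52 × 35.6% / 21.8% = 0.8492
E(R) = 4.35% + 0.8492 × 9.35% = 12.29%

12.29%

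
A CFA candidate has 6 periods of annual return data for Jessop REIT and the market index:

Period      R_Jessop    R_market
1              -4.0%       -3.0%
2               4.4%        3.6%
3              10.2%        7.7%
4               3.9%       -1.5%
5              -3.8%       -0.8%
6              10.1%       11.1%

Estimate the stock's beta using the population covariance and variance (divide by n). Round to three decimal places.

Mean R_i = (-4.0 + 4.4 + 10.2 + 3.9 − 3.8 + 10.1) / 6 = 3.4667%
Mean R_m = (-3.0 + 3.6 + 7.7 − 1.5 − 0.8 + 11.1) / 6 = 2.8500%
Σ(R_i − R̄_i)(R_m − R̄_m) = 156.4000  ⇒  Cov = 156.4000 / 6 = 26.0667
Σ(R_m − R̄_m)² = 158.6150  ⇒  Var(R_m) = 158.6150 / 6 = 26.4358
β = Cov / Var(R_m) = 26.0667 / 26.4358 = 0.9860

0.986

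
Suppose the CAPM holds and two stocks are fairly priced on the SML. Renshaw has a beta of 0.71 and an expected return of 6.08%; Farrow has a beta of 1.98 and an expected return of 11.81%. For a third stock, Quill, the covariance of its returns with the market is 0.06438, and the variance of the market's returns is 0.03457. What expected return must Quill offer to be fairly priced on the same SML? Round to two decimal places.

11.28%

MRP = (11.81% − 6.08%) / (1.98 − 0.71) = 4.5118%
R_f = 6.08% − 0.71 × 4.5118% = 2.8766%
β_Quill = Cov / Var(R_m) = 0.06438 / 0.03457 = 1.8623
E(R_Quill) = R_f + β × MRP = 2.8766% + 1.8623 × 4.5118% = 11.28%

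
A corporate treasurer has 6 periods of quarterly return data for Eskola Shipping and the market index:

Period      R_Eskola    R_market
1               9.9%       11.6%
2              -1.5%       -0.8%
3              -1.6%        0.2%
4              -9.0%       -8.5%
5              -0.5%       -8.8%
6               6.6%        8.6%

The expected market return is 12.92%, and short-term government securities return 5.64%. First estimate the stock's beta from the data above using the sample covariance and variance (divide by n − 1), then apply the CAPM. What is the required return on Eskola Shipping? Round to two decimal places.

10.76%

Mean R_i = (9.9 − 1.5 − 1.6 − 9.0 − 0.5 + 6.6) / 6 = 0.6500%
Mean R_m = (11.6 − 0.8 + 0.2 − 8.5 − 8.8 + 8.6) / 6 = 0.3833%
Σ(R_i − R̄_i)(R_m − R̄_m) = 251.8850  ⇒  Cov = 251.8850 / 5 = 50.3770
Σ(R_m − R̄_m)² = 358.0083  ⇒  Var(R_m) = 358.0083 / 5 = 71.6017
β = Cov / Var(R_m) = 50.3770 / 71.6017 = 0.7036
MRP = 12.92% − 5.64% = 7.28%
E(R) = R_f + β × MRP = 5.64% + 0.7036 × 7.28% = 10.76%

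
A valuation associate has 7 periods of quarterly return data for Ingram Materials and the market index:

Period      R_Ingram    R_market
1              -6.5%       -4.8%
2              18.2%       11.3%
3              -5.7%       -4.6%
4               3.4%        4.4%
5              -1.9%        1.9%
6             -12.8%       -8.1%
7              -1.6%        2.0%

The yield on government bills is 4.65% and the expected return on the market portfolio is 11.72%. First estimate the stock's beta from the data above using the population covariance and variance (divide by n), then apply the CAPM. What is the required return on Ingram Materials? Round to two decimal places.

Mean R_i = (-6.5 + 18.2 − 5.7 + 3.4 − 1.9 − 12.8 − 1.6) / 7 = -0.9857%
Mean R_m = (-4.8 + 11.3 − 4.6 + 4.4 + 1.9 − 8.1 + 2.0) / 7 = 0.3000%
Σ(R_i − R̄_i)(R_m − R̄_m) = 376.9800  ⇒  Cov = 376.9800 / 7 = 53.8543
Σ(R_m − R̄_m)² = 263.8400  ⇒  Var(R_m) = 263.8400 / 7 = 37.6914
β = Cov / Var(R_m) = 53.8543 / 37.6914 = 1.4288
MRP = 11.72% − 4.65% = 7.07%
E(R) = R_f + β × MRP = 4.65% + 1.4288 × 7.07% = 14.75%

14.75%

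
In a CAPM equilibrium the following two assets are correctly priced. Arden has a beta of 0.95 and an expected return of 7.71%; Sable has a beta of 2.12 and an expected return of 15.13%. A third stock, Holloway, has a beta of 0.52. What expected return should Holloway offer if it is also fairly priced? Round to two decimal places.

4.98%

MRP (SML slope) = (15.13% − 7.71%) / (2.12 − 0.95) = 7.42% / 1.17 = 6.3419%
R_f (intercept) = 7.71% − 0.95 × 6.3419% = 1.6852%
E(R_Holloway) = R_f + β × MRP = 1.6852% + 0.52 × 6.3419% = 4.98%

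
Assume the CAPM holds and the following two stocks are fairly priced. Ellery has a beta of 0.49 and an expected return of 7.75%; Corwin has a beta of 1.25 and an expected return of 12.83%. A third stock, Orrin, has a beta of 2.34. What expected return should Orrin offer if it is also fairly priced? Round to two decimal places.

MRP (SML slope) = (12.83% − 7.75%) / (1.25 − 0.49) = 5.08% / 0.76 = 6.6842%
R_f (intercept) = 7.75% − 0.49 × 6.6842% = 4.4747%
E(R_Orrin) = R_f + β × MRP = 4.4747% + 2.34 × 6.6842% = 20.12%

20.12%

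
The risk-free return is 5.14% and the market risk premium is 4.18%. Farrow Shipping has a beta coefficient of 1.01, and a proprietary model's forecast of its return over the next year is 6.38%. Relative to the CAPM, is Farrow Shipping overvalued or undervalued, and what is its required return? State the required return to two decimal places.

Overvalued; required return 9.36%

Required return = R_f + β·MRP = 5.14% + 1.01 × 4.18% = 9.36%
Forecast 6.38% < required 9.36% → the stock plots below the SML → overvalued.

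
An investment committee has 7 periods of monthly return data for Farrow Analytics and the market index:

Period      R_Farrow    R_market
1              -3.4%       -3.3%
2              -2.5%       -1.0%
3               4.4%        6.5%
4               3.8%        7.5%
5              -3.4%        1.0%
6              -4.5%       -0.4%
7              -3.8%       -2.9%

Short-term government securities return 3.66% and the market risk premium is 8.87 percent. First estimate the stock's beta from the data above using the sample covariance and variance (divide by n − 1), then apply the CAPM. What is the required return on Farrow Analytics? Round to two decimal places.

Mean R_i = (-3.4 − 2.5 + 4.4 + 3.8 − 3.4 − 4.5 − 3.8) / 7 = -1.3429%
Mean R_m = (-3.3 − 1.0 + 6.5 + 7.5 + 1.0 − 0.4 − 2.9) / 7 = 1.0571%
Σ(R_i − R̄_i)(R_m − R̄_m) = 90.1771  ⇒  Cov = 90.1771 / 6 = 15.0295
Σ(R_m − R̄_m)² = 112.1371  ⇒  Var(R_m) = 112.1371 / 6 = 18.6895
β = Cov / Var(R_m) = 15.0295 / 18.6895 = 0.8042
E(R) = R_f + β × MRP = 3.66% + 0.8042 × 8.87% = 10.79%

10.79%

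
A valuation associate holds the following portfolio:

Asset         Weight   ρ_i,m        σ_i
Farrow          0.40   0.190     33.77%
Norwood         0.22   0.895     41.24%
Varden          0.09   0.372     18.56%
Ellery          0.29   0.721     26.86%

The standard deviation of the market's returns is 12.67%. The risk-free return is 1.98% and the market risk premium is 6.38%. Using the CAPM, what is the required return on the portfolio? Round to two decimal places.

10.50%

β_Farrow = 0.190 × 33.77% / 12.67% = 0.5064
β_Norwood = 0.895 × 41.24% / 12.67% = 2.9132
β_Varden = 0.372 × 18.56% / 12.67% = 0.5449
β_Ellery = 0.721 × 26.86% / 12.67% = 1.5285
β_P = Σ w_i β_i = 0.40×0.5064 + 0.22×2.9132 + 0.09×0.5449 + 0.29×1.5285 = 1.3358
E(R_P) = R_f + β_P × MRP = 1.98% + 1.3358 × 6.38% = 10.50%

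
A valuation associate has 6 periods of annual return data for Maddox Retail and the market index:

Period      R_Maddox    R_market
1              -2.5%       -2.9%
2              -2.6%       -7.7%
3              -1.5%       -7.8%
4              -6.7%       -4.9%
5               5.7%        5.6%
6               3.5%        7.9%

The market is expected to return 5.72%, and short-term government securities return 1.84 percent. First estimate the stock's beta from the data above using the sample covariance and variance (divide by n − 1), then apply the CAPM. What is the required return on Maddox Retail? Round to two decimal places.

3.94%

Mean R_i = (-2.5 − 2.6 − 1.5 − 6.7 + 5.7 + 3.5) / 6 = -0.6833%
Mean R_m = (-2.9 − 7.7 − 7.8 − 4.9 + 5.6 + 7.9) / 6 = -1.6333%
Σ(R_i − R̄_i)(R_m − R̄_m) = 124.6733  ⇒  Cov = 124.6733 / 5 = 24.9347
Σ(R_m − R̄_m)² = 230.3133  ⇒  Var(R_m) = 230.3133 / 5 = 46.0627
β = Cov / Var(R_m) = 24.9347 / 46.0627 = 0.5413
MRP = 5.72% − 1.84% = 3.88%
E(R) = R_f + β × MRP = 1.84% + 0.5413 × 3.88% = 3.94%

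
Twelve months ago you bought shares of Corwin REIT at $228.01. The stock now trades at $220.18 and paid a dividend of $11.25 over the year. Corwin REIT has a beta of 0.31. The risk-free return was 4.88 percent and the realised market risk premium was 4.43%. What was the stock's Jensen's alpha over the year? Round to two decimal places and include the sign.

Realised HPR = (P1 + D1 − P0) / P0 = (220.18 + 11.25 − 228.01) / 228.01 = 3.42 / 228.01 = 1.4999%
CAPM required = R_f + β·MRP = 4.88% + 0.31 × 4.43% = 6.2533%
α = realised − required = 1.4999% − 6.2533% = -4.75%

-4.75%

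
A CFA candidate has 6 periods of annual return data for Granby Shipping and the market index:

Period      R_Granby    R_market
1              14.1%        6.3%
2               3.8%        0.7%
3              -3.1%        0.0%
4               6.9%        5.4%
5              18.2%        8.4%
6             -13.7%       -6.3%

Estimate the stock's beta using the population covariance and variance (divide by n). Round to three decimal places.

Mean R_i = (14.1 + 3.8 − 3.1 + 6.9 + 18.2 − 13.7) / 6 = 4.3667%
Mean R_m = (6.3 + 0.7 + 0.0 + 5.4 + 8.4 − 6.3) / 6 = 2.4167%
Σ(R_i − R̄_i)(R_m − R̄_m) = 304.6233  ⇒  Cov = 304.6233 / 6 = 50.7706
Σ(R_m − R̄_m)² = 144.5483  ⇒  Var(R_m) = 144.5483 / 6 = 24.0914
β = Cov / Var(R_m) = 50.7706 / 24.0914 = 2.1074

2.107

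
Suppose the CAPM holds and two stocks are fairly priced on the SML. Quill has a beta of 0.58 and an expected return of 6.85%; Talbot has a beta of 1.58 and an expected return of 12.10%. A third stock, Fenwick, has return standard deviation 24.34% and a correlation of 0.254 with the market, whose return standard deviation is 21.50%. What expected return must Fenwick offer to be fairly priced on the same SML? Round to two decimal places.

MRP = (12.10% − 6.85%) / (1.58 − 0.58) = 5.2500%
R_f = 6.85% − 0.58 × 5.2500% = 3.8050%
β_Fenwick = ρ·σ_i/σ_m = 0.254 × 24.34 / 21.50 = 0.2876
E(R_Fenwick) = R_f + β × MRP = 3.8050% + 0.2876 × 5.2500% = 5.31%

5.31%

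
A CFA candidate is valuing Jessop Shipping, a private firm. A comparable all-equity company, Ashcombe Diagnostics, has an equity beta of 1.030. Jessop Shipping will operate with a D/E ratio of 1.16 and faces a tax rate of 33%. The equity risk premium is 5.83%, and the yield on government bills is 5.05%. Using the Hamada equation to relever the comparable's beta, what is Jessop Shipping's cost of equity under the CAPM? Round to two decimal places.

β_L = β_U × [1 + (1 − t)(D/E)] = 1.030 × [1 + (1 − 0.33) × 1.16]
    = 1.030 × [1 + 0.67 × 1.16] = 1.030 × 1.7772 = 1.8305
E(R) = R_f + β_L × MRP = 5.05% + 1.8305 × 5.83% = 15.72%

15.72%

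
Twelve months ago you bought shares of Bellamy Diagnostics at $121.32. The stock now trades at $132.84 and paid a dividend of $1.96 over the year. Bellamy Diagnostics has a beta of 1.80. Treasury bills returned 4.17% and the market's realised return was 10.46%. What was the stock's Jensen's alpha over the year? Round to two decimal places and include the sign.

-4.38%

Realised HPR = (P1 + D1 − P0) / P0 = (132.84 + 1.96 − 121.32) / 121.32 = 13.48 / 121.32 = 11.1111%
MRP = 10.46% − 4.17% = 6.29%
CAPM required = R_f + β·MRP = 4.17% + 1.80 × 6.29% = 15.4920%
α = realised − required = 11.1111% − 15.4920% = -4.38%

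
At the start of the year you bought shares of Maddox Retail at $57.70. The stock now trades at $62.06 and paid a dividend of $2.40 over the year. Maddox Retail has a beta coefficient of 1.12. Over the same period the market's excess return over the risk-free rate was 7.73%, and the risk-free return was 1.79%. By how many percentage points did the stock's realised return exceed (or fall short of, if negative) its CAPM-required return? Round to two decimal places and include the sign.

+1.27%

Realised HPR = (P1 + D1 − P0) / P0 = (62.06 + 2.40 − 57.70) / 57.70 = 6.76 / 57.70 = 11.7158%
CAPM required = R_f + β·MRP = 1.79% + 1.12 × 7.73% = 10.4476%
α = realised − required = 11.7158% − 10.4476% = +1.27%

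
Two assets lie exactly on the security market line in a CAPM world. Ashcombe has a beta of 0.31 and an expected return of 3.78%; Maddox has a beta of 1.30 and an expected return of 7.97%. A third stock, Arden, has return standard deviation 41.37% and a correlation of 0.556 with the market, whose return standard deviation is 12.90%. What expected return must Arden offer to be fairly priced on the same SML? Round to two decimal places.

MRP = (7.97% − 3.78%) / (1.30 − 0.31) = 4.2323%
R_f = 3.78% − 0.31 × 4.2323% = 2.4680%
β_Arden = ρ·σ_i/σ_m = 0.556 × 41.37 / 12.90 = 1.7831
E(R_Arden) = R_f + β × MRP = 2.4680% + 1.7831 × 4.2323% = 10.01%

10.01%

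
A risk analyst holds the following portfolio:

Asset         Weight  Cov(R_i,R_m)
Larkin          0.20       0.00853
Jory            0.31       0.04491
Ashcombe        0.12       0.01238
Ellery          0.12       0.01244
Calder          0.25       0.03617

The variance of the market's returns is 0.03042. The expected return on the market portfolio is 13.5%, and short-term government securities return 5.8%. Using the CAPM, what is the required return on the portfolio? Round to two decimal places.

12.80%

β_Larkin = 0.00853 / 0.03042 = 0.2804
β_Jory = 0.04491 / 0.03042 = 1.4763
β_Ashcombe = 0.01238 / 0.03042 = 0.4070
β_Ellery = 0.01244 / 0.03042 = 0.4089
β_Calder = 0.03617 / 0.03042 = 1.1890
β_P = Σ w_i β_i = 0.20×0.2804 + 0.31×1.4763 + 0.12×0.4070 + 0.12×0.4089 + 0.25×1.1890 = 0.9089
MRP = 13.5% − 5.8% = 7.70%
E(R_P) = R_f + β_P × MRP = 5.8% + 0.9089 × 7.7% = 12.80%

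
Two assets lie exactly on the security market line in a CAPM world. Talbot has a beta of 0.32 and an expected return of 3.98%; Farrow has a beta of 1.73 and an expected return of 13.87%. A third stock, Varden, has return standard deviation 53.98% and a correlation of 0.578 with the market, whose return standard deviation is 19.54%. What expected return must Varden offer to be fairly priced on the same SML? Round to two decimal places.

12.94%

MRP = (13.87% − 3.98%) / (1.73 − 0.32) = 7.0142%
R_f = 3.98% − 0.32 × 7.0142% = 1.7355%
β_Varden = ρ·σ_i/σ_m = 0.578 × 53.98 / 19.54 = 1.5967
E(R_Varden) = R_f + β × MRP = 1.7355% + 1.5967 × 7.0142% = 12.94%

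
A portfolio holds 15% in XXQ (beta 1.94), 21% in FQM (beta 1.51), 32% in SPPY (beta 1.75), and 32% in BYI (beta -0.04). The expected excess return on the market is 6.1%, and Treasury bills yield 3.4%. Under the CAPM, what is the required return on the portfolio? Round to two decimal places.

β_P = Σ w_i β_i = 0.15×1.94 + 0.21×1.51 + 0.32×1.75 + 0.32×-0.04 = 1.1553
E(R_P) = R_f + β_P × MRP = 3.4% + 1.1553 × 6.1% = 10.45%

10.45%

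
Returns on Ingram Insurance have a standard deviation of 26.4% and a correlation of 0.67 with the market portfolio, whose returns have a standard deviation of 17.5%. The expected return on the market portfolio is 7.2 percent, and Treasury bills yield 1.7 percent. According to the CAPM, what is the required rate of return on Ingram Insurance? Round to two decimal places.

β = ρ × σ_i / σ_m = 0.67 × 26.4% / 17.5% = 1.0107
MRP = 7.2% − 1.7% = 5.50%
E(R) = 1.7% + 1.0107 × 5.5% = 7.26%

7.26%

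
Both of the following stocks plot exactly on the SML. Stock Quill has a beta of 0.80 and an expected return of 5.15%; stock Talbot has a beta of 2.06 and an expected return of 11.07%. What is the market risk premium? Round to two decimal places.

Both satisfy E(R) = R_f + β·MRP, so the slope of the SML is
MRP = (11.07% − 5.15%) / (2.06 − 0.80) = 5.92% / 1.26 = 4.6984%

4.70%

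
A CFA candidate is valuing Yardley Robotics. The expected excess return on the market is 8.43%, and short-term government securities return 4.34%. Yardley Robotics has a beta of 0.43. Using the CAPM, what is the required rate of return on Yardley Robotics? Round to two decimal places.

E(R) = R_f + β × MRP = 4.34% + 0.43 × 8.43% = 7.96%

7.96%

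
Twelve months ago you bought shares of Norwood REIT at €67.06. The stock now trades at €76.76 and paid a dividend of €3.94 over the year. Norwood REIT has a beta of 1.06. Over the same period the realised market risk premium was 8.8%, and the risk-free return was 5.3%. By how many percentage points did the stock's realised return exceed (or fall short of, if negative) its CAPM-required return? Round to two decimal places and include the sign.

+5.71%

Realised HPR = (P1 + D1 − P0) / P0 = (76.76 + 3.94 − 67.06) / 67.06 = 13.64 / 67.06 = 20.3400%
CAPM required = R_f + β·MRP = 5.3% + 1.06 × 8.8% = 14.6280%
α = realised − required = 20.3400% − 14.6280% = +5.71%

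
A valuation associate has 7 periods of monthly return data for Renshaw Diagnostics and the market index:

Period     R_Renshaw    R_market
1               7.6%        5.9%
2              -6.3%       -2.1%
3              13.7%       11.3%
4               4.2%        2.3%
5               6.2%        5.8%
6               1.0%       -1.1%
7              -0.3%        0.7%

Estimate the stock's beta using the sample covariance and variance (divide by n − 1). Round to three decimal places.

1.292

Mean R_i = (7.6 − 6.3 + 13.7 + 4.2 + 6.2 + 1.0 − 0.3) / 7 = 3.7286%
Mean R_m = (5.9 − 2.1 + 11.3 + 2.3 + 5.8 − 1.1 + 0.7) / 7 = 3.2571%
Σ(R_i − R̄_i)(R_m − R̄_m) = 172.1786  ⇒  Cov = 172.1786 / 6 = 28.6964
Σ(R_m − R̄_m)² = 133.2771  ⇒  Var(R_m) = 133.2771 / 6 = 22.2129
β = Cov / Var(R_m) = 28.6964 / 22.2129 = 1.2919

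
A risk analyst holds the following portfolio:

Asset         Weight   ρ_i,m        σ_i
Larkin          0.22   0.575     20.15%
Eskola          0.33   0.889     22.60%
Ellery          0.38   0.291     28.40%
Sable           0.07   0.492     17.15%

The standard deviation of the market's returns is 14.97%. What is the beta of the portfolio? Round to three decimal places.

β_Larkin = 0.575 × 20.15% / 14.97% = 0.7740
β_Eskola = 0.889 × 22.60% / 14.97% = 1.3421
β_Ellery = 0.291 × 28.40% / 14.97% = 0.5521
β_Sable = 0.492 × 17.15% / 14.97% = 0.5636
β_P = Σ w_i β_i = 0.22×0.7740 + 0.33×1.3421 + 0.38×0.5521 + 0.07×0.5636 = 0.8624

0.862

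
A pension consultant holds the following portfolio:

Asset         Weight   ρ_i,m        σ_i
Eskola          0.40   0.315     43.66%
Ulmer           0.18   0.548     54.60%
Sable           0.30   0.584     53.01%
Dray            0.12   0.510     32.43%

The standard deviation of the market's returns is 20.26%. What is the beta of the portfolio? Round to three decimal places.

β_Eskola = 0.315 × 43.66% / 20.26% = 0.6788
β_Ulmer = 0.548 × 54.60% / 20.26% = 1.4768
β_Sable = 0.584 × 53.01% / 20.26% = 1.5280
β_Dray = 0.510 × 32.43% / 20.26% = 0.8164
β_P = Σ w_i β_i = 0.40×0.6788 + 0.18×1.4768 + 0.30×1.5280 + 0.12×0.8164 = 1.0937

1.094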